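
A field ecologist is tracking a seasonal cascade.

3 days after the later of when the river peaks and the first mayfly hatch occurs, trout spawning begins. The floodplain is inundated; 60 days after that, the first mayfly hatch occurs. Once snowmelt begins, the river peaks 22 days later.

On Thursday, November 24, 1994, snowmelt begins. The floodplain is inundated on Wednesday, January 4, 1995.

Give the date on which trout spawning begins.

Snowmelt begins: Nov 24, 1994.
The river peaks: Nov 24, 1994 + 22 days = Dec 16, 1994.
The floodplain is inundated: Jan 4, 1995.
The first mayfly hatch occurs: Jan 4, 1995 + 60 days = Mar 5, 1995.
Both prerequisites met — the river peaks (Dec 16, 1994), the first mayfly hatch occurs (Mar 5, 1995); the later is Mar 5, 1995.
Trout spawning begins: Mar 5, 1995 + 3 days = Mar 8, 1995.

Wednesday, March 8, 1995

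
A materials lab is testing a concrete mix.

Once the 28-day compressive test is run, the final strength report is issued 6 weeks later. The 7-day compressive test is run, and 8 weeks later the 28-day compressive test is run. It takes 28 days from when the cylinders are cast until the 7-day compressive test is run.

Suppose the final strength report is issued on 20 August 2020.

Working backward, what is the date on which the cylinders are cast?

The final strength report is issued: Aug 20, 2020.
The 28-day compressive test is run: Aug 20, 2020 − 6 weeks = Jul 9, 2020.
The 7-day compressive test is run: Jul 9, 2020 − 8 weeks = May 14, 2020.
The cylinders are cast: May 14, 2020 − 28 days = Apr 16, 2020.

16 April 2020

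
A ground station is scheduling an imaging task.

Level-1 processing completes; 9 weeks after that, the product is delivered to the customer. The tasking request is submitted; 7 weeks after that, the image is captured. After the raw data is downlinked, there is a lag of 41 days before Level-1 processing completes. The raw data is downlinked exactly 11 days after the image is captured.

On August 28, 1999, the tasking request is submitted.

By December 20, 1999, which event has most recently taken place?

The tasking request is submitted: Aug 28, 1999.
The image is captured: Aug 28, 1999 + 7 weeks = Oct 16, 1999.
The raw data is downlinked: Oct 16, 1999 + 11 days = Oct 27, 1999.
Level-1 processing completes: Oct 27, 1999 + 41 days = Dec 7, 1999.
The product is delivered to the customer: Dec 7, 1999 + 9 weeks = Feb 8, 2000.
Dec 20, 1999 falls between when Level-1 processing completes (Dec 7, 1999) and when the product is delivered to the customer (Feb 8, 2000).

Level-1 processing completes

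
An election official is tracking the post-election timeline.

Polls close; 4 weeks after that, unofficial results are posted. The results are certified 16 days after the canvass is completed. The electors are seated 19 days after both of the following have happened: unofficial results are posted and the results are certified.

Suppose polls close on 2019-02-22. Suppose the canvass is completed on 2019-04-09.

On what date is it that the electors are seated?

2019-05-14

Polls close: Feb 22, 2019.
Unofficial results are posted: Feb 22, 2019 + 4 weeks = Mar 22, 2019.
The canvass is completed: Apr 9, 2019.
The results are certified: Apr 9, 2019 + 16 days = Apr 25, 2019.
Both prerequisites met — unofficial results are posted (Mar 22, 2019), the results are certified (Apr 25, 2019); the later is Apr 25, 2019.
The electors are seated: Apr 25, 2019 + 19 days = May 14, 2019.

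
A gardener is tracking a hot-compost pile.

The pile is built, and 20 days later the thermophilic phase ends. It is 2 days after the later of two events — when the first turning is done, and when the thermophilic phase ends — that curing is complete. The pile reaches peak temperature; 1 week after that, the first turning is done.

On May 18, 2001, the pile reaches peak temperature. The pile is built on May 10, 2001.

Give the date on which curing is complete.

The pile reaches peak temperature: May 18, 2001.
The first turning is done: May 18, 2001 + 1 week = May 25, 2001.
The pile is built: May 10, 2001.
The thermophilic phase ends: May 10, 2001 + 20 days = May 30, 2001.
Both prerequisites met — the first turning is done (May 25, 2001), the thermophilic phase ends (May 30, 2001); the later is May 30, 2001.
Curing is complete: May 30, 2001 + 2 days = Jun 1, 2001.

Jun 1, 2001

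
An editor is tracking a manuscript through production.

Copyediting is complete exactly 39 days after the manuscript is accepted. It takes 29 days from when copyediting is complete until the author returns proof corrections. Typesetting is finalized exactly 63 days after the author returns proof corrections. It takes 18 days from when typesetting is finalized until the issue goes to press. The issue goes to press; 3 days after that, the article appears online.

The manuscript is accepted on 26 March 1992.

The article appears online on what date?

25 August 1992

The manuscript is accepted: Mar 26, 1992.
Copyediting is complete: Mar 26, 1992 + 39 days = May 4, 1992.
The author returns proof corrections: May 4, 1992 + 29 days = Jun 2, 1992.
Typesetting is finalized: Jun 2, 1992 + 63 days = Aug 4, 1992.
The issue goes to press: Aug 4, 1992 + 18 days = Aug 22, 1992.
The article appears online: Aug 22, 1992 + 3 days = Aug 25, 1992.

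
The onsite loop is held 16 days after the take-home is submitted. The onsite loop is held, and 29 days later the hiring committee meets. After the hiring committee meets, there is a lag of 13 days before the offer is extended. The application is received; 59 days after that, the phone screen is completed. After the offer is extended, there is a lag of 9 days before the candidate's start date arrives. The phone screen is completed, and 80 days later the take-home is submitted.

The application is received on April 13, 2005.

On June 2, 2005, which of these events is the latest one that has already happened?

The application is received

The application is received: Apr 13, 2005.
The phone screen is completed: Apr 13, 2005 + 59 days = Jun 11, 2005.
The take-home is submitted: Jun 11, 2005 + 80 days = Aug 30, 2005.
The onsite loop is held: Aug 30, 2005 + 16 days = Sep 15, 2005.
The hiring committee meets: Sep 15, 2005 + 29 days = Oct 14, 2005.
The offer is extended: Oct 14, 2005 + 13 days = Oct 27, 2005.
The candidate's start date arrives: Oct 27, 2005 + 9 days = Nov 5, 2005.
Jun 2, 2005 falls between when the application is received (Apr 13, 2005) and when the phone screen is completed (Jun 11, 2005).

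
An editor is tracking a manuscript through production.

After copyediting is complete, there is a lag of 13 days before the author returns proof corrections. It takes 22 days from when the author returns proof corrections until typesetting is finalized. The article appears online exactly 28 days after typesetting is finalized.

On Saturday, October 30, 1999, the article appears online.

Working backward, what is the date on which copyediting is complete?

Saturday, August 28, 1999

The article appears online: Oct 30, 1999.
Typesetting is finalized: Oct 30, 1999 − 28 days = Oct 2, 1999.
The author returns proof corrections: Oct 2, 1999 − 22 days = Sep 10, 1999.
Copyediting is complete: Sep 10, 1999 − 13 days = Aug 28, 1999.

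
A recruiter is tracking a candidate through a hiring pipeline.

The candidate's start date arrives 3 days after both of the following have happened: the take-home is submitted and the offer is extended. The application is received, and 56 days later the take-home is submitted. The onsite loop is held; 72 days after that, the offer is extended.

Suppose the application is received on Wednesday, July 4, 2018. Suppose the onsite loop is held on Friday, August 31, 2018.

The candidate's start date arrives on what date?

The application is received: Jul 4, 2018.
The take-home is submitted: Jul 4, 2018 + 56 days = Aug 29, 2018.
The onsite loop is held: Aug 31, 2018.
The offer is extended: Aug 31, 2018 + 72 days = Nov 11, 2018.
Both prerequisites met — the take-home is submitted (Aug 29, 2018), the offer is extended (Nov 11, 2018); the later is Nov 11, 2018.
The candidate's start date arrives: Nov 11, 2018 + 3 days = Nov 14, 2018.

Wednesday, November 14, 2018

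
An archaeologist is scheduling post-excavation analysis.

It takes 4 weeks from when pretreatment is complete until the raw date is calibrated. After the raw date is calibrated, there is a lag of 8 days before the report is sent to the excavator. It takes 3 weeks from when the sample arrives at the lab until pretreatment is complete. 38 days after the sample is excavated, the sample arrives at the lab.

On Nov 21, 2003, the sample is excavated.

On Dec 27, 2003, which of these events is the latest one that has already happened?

The sample is excavated

The sample is excavated: Nov 21, 2003.
The sample arrives at the lab: Nov 21, 2003 + 38 days = Dec 29, 2003.
Pretreatment is complete: Dec 29, 2003 + 3 weeks = Jan 19, 2004.
The raw date is calibrated: Jan 19, 2004 + 4 weeks = Feb 16, 2004.
The report is sent to the excavator: Feb 16, 2004 + 8 days = Feb 24, 2004.
Dec 27, 2003 falls between when the sample is excavated (Nov 21, 2003) and when the sample arrives at the lab (Dec 29, 2003).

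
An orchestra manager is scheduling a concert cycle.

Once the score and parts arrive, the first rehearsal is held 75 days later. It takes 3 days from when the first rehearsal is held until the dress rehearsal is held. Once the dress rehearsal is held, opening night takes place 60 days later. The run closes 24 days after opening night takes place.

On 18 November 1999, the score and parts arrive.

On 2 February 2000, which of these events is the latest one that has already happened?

The first rehearsal is held

The score and parts arrive: Nov 18, 1999.
The first rehearsal is held: Nov 18, 1999 + 75 days = Feb 1, 2000.
The dress rehearsal is held: Feb 1, 2000 + 3 days = Feb 4, 2000.
Opening night takes place: Feb 4, 2000 + 60 days = Apr 4, 2000.
The run closes: Apr 4, 2000 + 24 days = Apr 28, 2000.
Feb 2, 2000 falls between when the first rehearsal is held (Feb 1, 2000) and when the dress rehearsal is held (Feb 4, 2000).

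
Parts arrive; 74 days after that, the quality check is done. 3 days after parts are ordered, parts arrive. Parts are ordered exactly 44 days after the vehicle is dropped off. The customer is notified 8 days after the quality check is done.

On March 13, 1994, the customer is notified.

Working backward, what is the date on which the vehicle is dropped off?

November 4, 1993

The customer is notified: Mar 13, 1994.
The quality check is done: Mar 13, 1994 − 8 days = Mar 5, 1994.
Parts arrive: Mar 5, 1994 − 74 days = Dec 21, 1993.
Parts are ordered: Dec 21, 1993 − 3 days = Dec 18, 1993.
The vehicle is dropped off: Dec 18, 1993 − 44 days = Nov 4, 1993.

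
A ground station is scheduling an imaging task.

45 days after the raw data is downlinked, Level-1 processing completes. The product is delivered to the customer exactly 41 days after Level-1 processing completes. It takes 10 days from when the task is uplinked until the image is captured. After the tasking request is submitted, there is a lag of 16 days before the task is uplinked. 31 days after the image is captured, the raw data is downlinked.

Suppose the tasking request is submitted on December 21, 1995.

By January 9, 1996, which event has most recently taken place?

The tasking request is submitted: Dec 21, 1995.
The task is uplinked: Dec 21, 1995 + 16 days = Jan 6, 1996.
The image is captured: Jan 6, 1996 + 10 days = Jan 16, 1996.
The raw data is downlinked: Jan 16, 1996 + 31 days = Feb 16, 1996.
Level-1 processing completes: Feb 16, 1996 + 45 days = Apr 1, 1996.
The product is delivered to the customer: Apr 1, 1996 + 41 days = May 12, 1996.
Jan 9, 1996 falls between when the task is uplinked (Jan 6, 1996) and when the image is captured (Jan 16, 1996).

The task is uplinked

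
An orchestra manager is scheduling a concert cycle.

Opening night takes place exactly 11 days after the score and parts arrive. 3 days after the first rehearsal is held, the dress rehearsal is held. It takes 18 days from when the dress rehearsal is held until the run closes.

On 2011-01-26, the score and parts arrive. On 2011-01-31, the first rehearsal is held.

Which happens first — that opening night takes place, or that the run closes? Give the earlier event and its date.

Opening night takes place — 2011-02-06

The score and parts arrive: Jan 26, 2011.
Opening night takes place: Jan 26, 2011 + 11 days = Feb 6, 2011.
The first rehearsal is held: Jan 31, 2011.
The dress rehearsal is held: Jan 31, 2011 + 3 days = Feb 3, 2011.
The run closes: Feb 3, 2011 + 18 days = Feb 21, 2011.
Comparing: opening night takes place on Feb 6, 2011 vs the run closes on Feb 21, 2011. Earlier: opening night takes place.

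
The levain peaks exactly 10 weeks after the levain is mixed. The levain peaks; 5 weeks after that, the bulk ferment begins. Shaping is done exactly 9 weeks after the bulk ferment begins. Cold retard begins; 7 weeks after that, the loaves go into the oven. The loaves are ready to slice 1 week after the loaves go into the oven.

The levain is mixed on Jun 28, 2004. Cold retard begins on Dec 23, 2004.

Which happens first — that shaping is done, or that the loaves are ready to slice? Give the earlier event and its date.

The levain is mixed: Jun 28, 2004.
The levain peaks: Jun 28, 2004 + 10 weeks = Sep 6, 2004.
The bulk ferment begins: Sep 6, 2004 + 5 weeks = Oct 11, 2004.
Shaping is done: Oct 11, 2004 + 9 weeks = Dec 13, 2004.
Cold retard begins: Dec 23, 2004.
The loaves go into the oven: Dec 23, 2004 + 7 weeks = Feb 10, 2005.
The loaves are ready to slice: Feb 10, 2005 + 1 week = Feb 17, 2005.
Comparing: shaping is done on Dec 13, 2004 vs the loaves are ready to slice on Feb 17, 2005. Earlier: shaping is done.

Shaping is done — Dec 13, 2004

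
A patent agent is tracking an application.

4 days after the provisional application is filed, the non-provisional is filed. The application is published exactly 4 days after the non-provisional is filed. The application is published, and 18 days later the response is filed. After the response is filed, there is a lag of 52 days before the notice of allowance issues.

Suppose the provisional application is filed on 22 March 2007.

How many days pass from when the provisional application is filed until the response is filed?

26 days

Causal path: the provisional application is filed → the non-provisional is filed → the application is published → the response is filed.
Total delay along the path: 4 + 4 + 18 = 26 days.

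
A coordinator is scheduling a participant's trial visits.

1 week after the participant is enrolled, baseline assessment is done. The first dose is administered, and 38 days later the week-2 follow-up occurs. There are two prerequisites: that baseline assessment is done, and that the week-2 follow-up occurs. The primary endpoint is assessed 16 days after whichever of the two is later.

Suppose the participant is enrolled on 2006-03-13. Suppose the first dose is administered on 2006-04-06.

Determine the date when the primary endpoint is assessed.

2006-05-30

The participant is enrolled: Mar 13, 2006.
Baseline assessment is done: Mar 13, 2006 + 1 week = Mar 20, 2006.
The first dose is administered: Apr 6, 2006.
The week-2 follow-up occurs: Apr 6, 2006 + 38 days = May 14, 2006.
Both prerequisites met — baseline assessment is done (Mar 20, 2006), the week-2 follow-up occurs (May 14, 2006); the later is May 14, 2006.
The primary endpoint is assessed: May 14, 2006 + 16 days = May 30, 2006.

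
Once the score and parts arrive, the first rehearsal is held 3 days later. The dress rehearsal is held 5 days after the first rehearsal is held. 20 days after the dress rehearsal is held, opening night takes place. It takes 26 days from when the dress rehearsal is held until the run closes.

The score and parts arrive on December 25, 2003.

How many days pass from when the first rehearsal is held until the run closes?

31 days

Causal path: the first rehearsal is held → the dress rehearsal is held → the run closes.
Total delay along the path: 5 + 26 = 31 days.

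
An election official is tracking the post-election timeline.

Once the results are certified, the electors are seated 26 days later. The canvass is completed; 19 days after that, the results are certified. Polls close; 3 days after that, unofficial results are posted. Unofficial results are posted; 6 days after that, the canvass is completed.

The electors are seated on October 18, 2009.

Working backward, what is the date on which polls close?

The electors are seated: Oct 18, 2009.
The results are certified: Oct 18, 2009 − 26 days = Sep 22, 2009.
The canvass is completed: Sep 22, 2009 − 19 days = Sep 3, 2009.
Unofficial results are posted: Sep 3, 2009 − 6 days = Aug 28, 2009.
Polls close: Aug 28, 2009 − 3 days = Aug 25, 2009.

August 25, 2009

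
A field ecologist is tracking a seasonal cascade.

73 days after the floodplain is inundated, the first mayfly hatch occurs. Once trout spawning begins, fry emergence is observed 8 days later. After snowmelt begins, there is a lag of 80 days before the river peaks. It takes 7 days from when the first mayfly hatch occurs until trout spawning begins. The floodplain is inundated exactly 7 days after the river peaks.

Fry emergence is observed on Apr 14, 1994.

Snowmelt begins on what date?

Fry emergence is observed: Apr 14, 1994.
Trout spawning begins: Apr 14, 1994 − 8 days = Apr 6, 1994.
The first mayfly hatch occurs: Apr 6, 1994 − 7 days = Mar 30, 1994.
The floodplain is inundated: Mar 30, 1994 − 73 days = Jan 16, 1994.
The river peaks: Jan 16, 1994 − 7 days = Jan 9, 1994.
Snowmelt begins: Jan 9, 1994 − 80 days = Oct 21, 1993.

Oct 21, 1993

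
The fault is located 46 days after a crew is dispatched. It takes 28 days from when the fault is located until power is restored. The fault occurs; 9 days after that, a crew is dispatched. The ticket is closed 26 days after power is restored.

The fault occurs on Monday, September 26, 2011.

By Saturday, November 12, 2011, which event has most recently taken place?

A crew is dispatched

The fault occurs: Sep 26, 2011.
A crew is dispatched: Sep 26, 2011 + 9 days = Oct 5, 2011.
The fault is located: Oct 5, 2011 + 46 days = Nov 20, 2011.
Power is restored: Nov 20, 2011 + 28 days = Dec 18, 2011.
The ticket is closed: Dec 18, 2011 + 26 days = Jan 13, 2012.
Nov 12, 2011 falls between when a crew is dispatched (Oct 5, 2011) and when the fault is located (Nov 20, 2011).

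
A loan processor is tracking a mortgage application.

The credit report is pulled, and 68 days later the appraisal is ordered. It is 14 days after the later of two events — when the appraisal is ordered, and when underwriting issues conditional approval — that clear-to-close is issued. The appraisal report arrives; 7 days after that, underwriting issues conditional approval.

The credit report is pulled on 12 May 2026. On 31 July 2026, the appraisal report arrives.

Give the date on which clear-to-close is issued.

The credit report is pulled: May 12, 2026.
The appraisal is ordered: May 12, 2026 + 68 days = Jul 19, 2026.
The appraisal report arrives: Jul 31, 2026.
Underwriting issues conditional approval: Jul 31, 2026 + 7 days = Aug 7, 2026.
Both prerequisites met — the appraisal is ordered (Jul 19, 2026), underwriting issues conditional approval (Aug 7, 2026); the later is Aug 7, 2026.
Clear-to-close is issued: Aug 7, 2026 + 14 days = Aug 21, 2026.

21 August 2026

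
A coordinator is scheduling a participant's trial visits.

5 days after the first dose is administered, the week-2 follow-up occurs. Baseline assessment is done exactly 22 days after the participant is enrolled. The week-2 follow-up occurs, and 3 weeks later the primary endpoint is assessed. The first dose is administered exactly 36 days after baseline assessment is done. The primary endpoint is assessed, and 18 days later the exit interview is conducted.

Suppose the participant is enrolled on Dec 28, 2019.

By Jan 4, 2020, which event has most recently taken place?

The participant is enrolled

The participant is enrolled: Dec 28, 2019.
Baseline assessment is done: Dec 28, 2019 + 22 days = Jan 19, 2020.
The first dose is administered: Jan 19, 2020 + 36 days = Feb 24, 2020.
The week-2 follow-up occurs: Feb 24, 2020 + 5 days = Feb 29, 2020.
The primary endpoint is assessed: Feb 29, 2020 + 3 weeks = Mar 21, 2020.
The exit interview is conducted: Mar 21, 2020 + 18 days = Apr 8, 2020.
Jan 4, 2020 falls between when the participant is enrolled (Dec 28, 2019) and when baseline assessment is done (Jan 19, 2020).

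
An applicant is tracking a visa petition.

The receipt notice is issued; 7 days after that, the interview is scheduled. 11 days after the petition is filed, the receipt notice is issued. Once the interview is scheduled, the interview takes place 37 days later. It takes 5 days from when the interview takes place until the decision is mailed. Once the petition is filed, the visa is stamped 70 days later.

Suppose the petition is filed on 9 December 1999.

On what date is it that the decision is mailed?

The petition is filed: Dec 9, 1999.
The receipt notice is issued: Dec 9, 1999 + 11 days = Dec 20, 1999.
The interview is scheduled: Dec 20, 1999 + 7 days = Dec 27, 1999.
The interview takes place: Dec 27, 1999 + 37 days = Feb 2, 2000.
The decision is mailed: Feb 2, 2000 + 5 days = Feb 7, 2000.

7 February 2000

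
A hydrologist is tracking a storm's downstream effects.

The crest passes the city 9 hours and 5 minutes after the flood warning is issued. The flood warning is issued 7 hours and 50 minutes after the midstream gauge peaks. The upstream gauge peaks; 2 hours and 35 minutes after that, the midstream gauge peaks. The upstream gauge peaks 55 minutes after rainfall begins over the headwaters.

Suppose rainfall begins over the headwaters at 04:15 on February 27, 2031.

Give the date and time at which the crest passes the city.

00:40 on February 28, 2031

Rainfall begins over the headwaters: 04:15 Feb 27, 2031.
The upstream gauge peaks: 04:15 Feb 27, 2031 + 55m = 05:10 Feb 27, 2031.
The midstream gauge peaks: 05:10 Feb 27, 2031 + 2h35m = 07:45 Feb 27, 2031.
The flood warning is issued: 07:45 Feb 27, 2031 + 7h50m = 15:35 Feb 27, 2031.
The crest passes the city: 15:35 Feb 27, 2031 + 9h05m = 00:40 Feb 28, 2031.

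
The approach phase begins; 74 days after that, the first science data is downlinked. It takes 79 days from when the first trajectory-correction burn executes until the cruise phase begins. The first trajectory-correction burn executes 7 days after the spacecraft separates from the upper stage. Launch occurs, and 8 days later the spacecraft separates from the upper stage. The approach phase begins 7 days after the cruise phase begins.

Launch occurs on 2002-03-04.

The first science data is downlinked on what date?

Launch occurs: Mar 4, 2002.
The spacecraft separates from the upper stage: Mar 4, 2002 + 8 days = Mar 12, 2002.
The first trajectory-correction burn executes: Mar 12, 2002 + 7 days = Mar 19, 2002.
The cruise phase begins: Mar 19, 2002 + 79 days = Jun 6, 2002.
The approach phase begins: Jun 6, 2002 + 7 days = Jun 13, 2002.
The first science data is downlinked: Jun 13, 2002 + 74 days = Aug 26, 2002.

2002-08-26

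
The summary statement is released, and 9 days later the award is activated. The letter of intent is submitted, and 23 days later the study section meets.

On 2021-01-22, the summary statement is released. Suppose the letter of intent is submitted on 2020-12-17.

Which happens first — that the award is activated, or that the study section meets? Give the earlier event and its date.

The study section meets — 2021-01-09

The summary statement is released: Jan 22, 2021.
The award is activated: Jan 22, 2021 + 9 days = Jan 31, 2021.
The letter of intent is submitted: Dec 17, 2020.
The study section meets: Dec 17, 2020 + 23 days = Jan 9, 2021.
Comparing: the award is activated on Jan 31, 2021 vs the study section meets on Jan 9, 2021. Earlier: the study section meets.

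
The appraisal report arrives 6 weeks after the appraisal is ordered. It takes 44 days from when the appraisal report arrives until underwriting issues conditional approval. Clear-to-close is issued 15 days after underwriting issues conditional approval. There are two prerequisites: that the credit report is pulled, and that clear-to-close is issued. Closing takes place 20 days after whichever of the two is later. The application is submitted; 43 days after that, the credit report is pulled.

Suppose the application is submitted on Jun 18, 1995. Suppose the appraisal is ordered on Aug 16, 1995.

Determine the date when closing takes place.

The application is submitted: Jun 18, 1995.
The credit report is pulled: Jun 18, 1995 + 43 days = Jul 31, 1995.
The appraisal is ordered: Aug 16, 1995.
The appraisal report arrives: Aug 16, 1995 + 6 weeks = Sep 27, 1995.
Underwriting issues conditional approval: Sep 27, 1995 + 44 days = Nov 10, 1995.
Clear-to-close is issued: Nov 10, 1995 + 15 days = Nov 25, 1995.
Both prerequisites met — the credit report is pulled (Jul 31, 1995), clear-to-close is issued (Nov 25, 1995); the later is Nov 25, 1995.
Closing takes place: Nov 25, 1995 + 20 days = Dec 15, 1995.

Dec 15, 1995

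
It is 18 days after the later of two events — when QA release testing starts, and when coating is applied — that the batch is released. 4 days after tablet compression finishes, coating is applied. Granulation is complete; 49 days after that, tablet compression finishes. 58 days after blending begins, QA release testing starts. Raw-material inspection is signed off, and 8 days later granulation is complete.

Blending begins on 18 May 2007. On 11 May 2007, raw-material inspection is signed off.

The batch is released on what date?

Blending begins: May 18, 2007.
QA release testing starts: May 18, 2007 + 58 days = Jul 15, 2007.
Raw-material inspection is signed off: May 11, 2007.
Granulation is complete: May 11, 2007 + 8 days = May 19, 2007.
Tablet compression finishes: May 19, 2007 + 49 days = Jul 7, 2007.
Coating is applied: Jul 7, 2007 + 4 days = Jul 11, 2007.
Both prerequisites met — QA release testing starts (Jul 15, 2007), coating is applied (Jul 11, 2007); the later is Jul 15, 2007.
The batch is released: Jul 15, 2007 + 18 days = Aug 2, 2007.

2 August 2007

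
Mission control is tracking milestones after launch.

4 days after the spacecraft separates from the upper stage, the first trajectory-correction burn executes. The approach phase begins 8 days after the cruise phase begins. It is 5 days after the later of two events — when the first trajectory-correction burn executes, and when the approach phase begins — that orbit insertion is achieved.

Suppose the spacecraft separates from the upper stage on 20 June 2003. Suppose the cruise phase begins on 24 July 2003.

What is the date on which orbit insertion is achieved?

6 August 2003

The spacecraft separates from the upper stage: Jun 20, 2003.
The first trajectory-correction burn executes: Jun 20, 2003 + 4 days = Jun 24, 2003.
The cruise phase begins: Jul 24, 2003.
The approach phase begins: Jul 24, 2003 + 8 days = Aug 1, 2003.
Both prerequisites met — the first trajectory-correction burn executes (Jun 24, 2003), the approach phase begins (Aug 1, 2003); the later is Aug 1, 2003.
Orbit insertion is achieved: Aug 1, 2003 + 5 days = Aug 6, 2003.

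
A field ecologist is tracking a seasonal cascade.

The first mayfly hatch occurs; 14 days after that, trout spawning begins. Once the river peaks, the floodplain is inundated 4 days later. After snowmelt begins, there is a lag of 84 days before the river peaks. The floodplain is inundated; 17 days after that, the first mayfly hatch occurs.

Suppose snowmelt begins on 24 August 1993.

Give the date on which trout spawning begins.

21 December 1993

Snowmelt begins: Aug 24, 1993.
The river peaks: Aug 24, 1993 + 84 days = Nov 16, 1993.
The floodplain is inundated: Nov 16, 1993 + 4 days = Nov 20, 1993.
The first mayfly hatch occurs: Nov 20, 1993 + 17 days = Dec 7, 1993.
Trout spawning begins: Dec 7, 1993 + 14 days = Dec 21, 1993.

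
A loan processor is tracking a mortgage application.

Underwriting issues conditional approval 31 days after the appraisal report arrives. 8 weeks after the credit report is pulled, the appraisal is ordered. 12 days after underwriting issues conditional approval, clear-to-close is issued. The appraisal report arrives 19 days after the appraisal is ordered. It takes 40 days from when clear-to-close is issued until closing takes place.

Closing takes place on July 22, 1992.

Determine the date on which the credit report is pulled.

February 15, 1992

Closing takes place: Jul 22, 1992.
Clear-to-close is issued: Jul 22, 1992 − 40 days = Jun 12, 1992.
Underwriting issues conditional approval: Jun 12, 1992 − 12 days = May 31, 1992.
The appraisal report arrives: May 31, 1992 − 31 days = Apr 30, 1992.
The appraisal is ordered: Apr 30, 1992 − 19 days = Apr 11, 1992.
The credit report is pulled: Apr 11, 1992 − 8 weeks = Feb 15, 1992.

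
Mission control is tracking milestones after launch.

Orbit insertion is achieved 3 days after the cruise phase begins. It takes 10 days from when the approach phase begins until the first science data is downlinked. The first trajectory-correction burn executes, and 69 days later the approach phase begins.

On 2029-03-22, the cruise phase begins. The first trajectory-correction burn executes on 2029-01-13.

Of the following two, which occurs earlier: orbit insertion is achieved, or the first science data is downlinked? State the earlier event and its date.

The cruise phase begins: Mar 22, 2029.
Orbit insertion is achieved: Mar 22, 2029 + 3 days = Mar 25, 2029.
The first trajectory-correction burn executes: Jan 13, 2029.
The approach phase begins: Jan 13, 2029 + 69 days = Mar 23, 2029.
The first science data is downlinked: Mar 23, 2029 + 10 days = Apr 2, 2029.
Comparing: orbit insertion is achieved on Mar 25, 2029 vs the first science data is downlinked on Apr 2, 2029. Earlier: orbit insertion is achieved.

Orbit insertion is achieved — 2029-03-25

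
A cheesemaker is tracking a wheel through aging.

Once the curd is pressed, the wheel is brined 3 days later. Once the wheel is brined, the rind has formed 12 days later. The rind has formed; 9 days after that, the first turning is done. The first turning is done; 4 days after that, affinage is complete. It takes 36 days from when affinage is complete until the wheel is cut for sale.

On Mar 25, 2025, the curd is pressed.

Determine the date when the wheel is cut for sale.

The curd is pressed: Mar 25, 2025.
The wheel is brined: Mar 25, 2025 + 3 days = Mar 28, 2025.
The rind has formed: Mar 28, 2025 + 12 days = Apr 9, 2025.
The first turning is done: Apr 9, 2025 + 9 days = Apr 18, 2025.
Affinage is complete: Apr 18, 2025 + 4 days = Apr 22, 2025.
The wheel is cut for sale: Apr 22, 2025 + 36 days = May 28, 2025.

May 28, 2025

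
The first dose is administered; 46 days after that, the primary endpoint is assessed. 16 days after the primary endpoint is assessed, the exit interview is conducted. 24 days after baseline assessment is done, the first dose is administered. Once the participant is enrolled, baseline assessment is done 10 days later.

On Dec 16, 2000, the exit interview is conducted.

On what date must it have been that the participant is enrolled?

The exit interview is conducted: Dec 16, 2000.
The primary endpoint is assessed: Dec 16, 2000 − 16 days = Nov 30, 2000.
The first dose is administered: Nov 30, 2000 − 46 days = Oct 15, 2000.
Baseline assessment is done: Oct 15, 2000 − 24 days = Sep 21, 2000.
The participant is enrolled: Sep 21, 2000 − 10 days = Sep 11, 2000.

Sep 11, 2000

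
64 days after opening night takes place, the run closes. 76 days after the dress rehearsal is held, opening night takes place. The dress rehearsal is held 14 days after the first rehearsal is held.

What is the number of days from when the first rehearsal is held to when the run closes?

Causal path: the first rehearsal is held → the dress rehearsal is held → opening night takes place → the run closes.
Total delay along the path: 14 + 76 + 64 = 154 days.

154 days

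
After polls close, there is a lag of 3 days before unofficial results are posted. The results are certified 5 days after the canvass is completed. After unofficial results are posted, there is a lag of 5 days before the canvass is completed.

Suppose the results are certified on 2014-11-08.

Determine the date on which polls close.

2014-10-26

The results are certified: Nov 8, 2014.
The canvass is completed: Nov 8, 2014 − 5 days = Nov 3, 2014.
Unofficial results are posted: Nov 3, 2014 − 5 days = Oct 29, 2014.
Polls close: Oct 29, 2014 − 3 days = Oct 26, 2014.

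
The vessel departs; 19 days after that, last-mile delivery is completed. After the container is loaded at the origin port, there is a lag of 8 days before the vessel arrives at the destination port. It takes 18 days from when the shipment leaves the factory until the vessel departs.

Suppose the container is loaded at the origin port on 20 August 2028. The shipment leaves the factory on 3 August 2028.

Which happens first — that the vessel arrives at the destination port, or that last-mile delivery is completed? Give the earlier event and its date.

The vessel arrives at the destination port — 28 August 2028

The container is loaded at the origin port: Aug 20, 2028.
The vessel arrives at the destination port: Aug 20, 2028 + 8 days = Aug 28, 2028.
The shipment leaves the factory: Aug 3, 2028.
The vessel departs: Aug 3, 2028 + 18 days = Aug 21, 2028.
Last-mile delivery is completed: Aug 21, 2028 + 19 days = Sep 9, 2028.
Comparing: the vessel arrives at the destination port on Aug 28, 2028 vs last-mile delivery is completed on Sep 9, 2028. Earlier: the vessel arrives at the destination port.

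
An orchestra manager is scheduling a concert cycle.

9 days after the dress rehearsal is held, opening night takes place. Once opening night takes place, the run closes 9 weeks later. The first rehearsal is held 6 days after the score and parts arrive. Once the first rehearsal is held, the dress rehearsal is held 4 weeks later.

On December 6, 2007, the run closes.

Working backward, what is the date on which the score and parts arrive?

The run closes: Dec 6, 2007.
Opening night takes place: Dec 6, 2007 − 9 weeks = Oct 4, 2007.
The dress rehearsal is held: Oct 4, 2007 − 9 days = Sep 25, 2007.
The first rehearsal is held: Sep 25, 2007 − 4 weeks = Aug 28, 2007.
The score and parts arrive: Aug 28, 2007 − 6 days = Aug 22, 2007.

August 22, 2007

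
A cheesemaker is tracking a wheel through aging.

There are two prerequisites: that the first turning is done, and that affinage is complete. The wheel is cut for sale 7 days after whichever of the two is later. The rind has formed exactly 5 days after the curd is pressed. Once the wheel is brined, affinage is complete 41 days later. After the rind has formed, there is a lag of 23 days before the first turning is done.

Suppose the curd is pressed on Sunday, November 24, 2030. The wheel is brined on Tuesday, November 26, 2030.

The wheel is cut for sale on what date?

The curd is pressed: Nov 24, 2030.
The rind has formed: Nov 24, 2030 + 5 days = Nov 29, 2030.
The first turning is done: Nov 29, 2030 + 23 days = Dec 22, 2030.
The wheel is brined: Nov 26, 2030.
Affinage is complete: Nov 26, 2030 + 41 days = Jan 6, 2031.
Both prerequisites met — the first turning is done (Dec 22, 2030), affinage is complete (Jan 6, 2031); the later is Jan 6, 2031.
The wheel is cut for sale: Jan 6, 2031 + 7 days = Jan 13, 2031.

Monday, January 13, 2031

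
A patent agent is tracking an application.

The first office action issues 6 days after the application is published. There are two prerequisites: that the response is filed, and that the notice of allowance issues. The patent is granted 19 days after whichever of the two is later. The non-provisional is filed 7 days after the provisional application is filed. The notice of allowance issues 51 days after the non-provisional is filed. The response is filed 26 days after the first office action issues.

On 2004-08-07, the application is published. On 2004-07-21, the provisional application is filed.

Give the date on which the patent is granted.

The application is published: Aug 7, 2004.
The first office action issues: Aug 7, 2004 + 6 days = Aug 13, 2004.
The response is filed: Aug 13, 2004 + 26 days = Sep 8, 2004.
The provisional application is filed: Jul 21, 2004.
The non-provisional is filed: Jul 21, 2004 + 7 days = Jul 28, 2004.
The notice of allowance issues: Jul 28, 2004 + 51 days = Sep 17, 2004.
Both prerequisites met — the response is filed (Sep 8, 2004), the notice of allowance issues (Sep 17, 2004); the later is Sep 17, 2004.
The patent is granted: Sep 17, 2004 + 19 days = Oct 6, 2004.

2004-10-06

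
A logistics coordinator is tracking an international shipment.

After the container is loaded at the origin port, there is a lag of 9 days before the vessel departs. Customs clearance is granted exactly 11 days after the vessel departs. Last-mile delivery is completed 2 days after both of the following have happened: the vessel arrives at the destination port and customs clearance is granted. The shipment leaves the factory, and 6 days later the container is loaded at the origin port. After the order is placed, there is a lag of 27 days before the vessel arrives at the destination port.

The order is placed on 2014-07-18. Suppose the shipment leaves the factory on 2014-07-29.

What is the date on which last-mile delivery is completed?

The order is placed: Jul 18, 2014.
The vessel arrives at the destination port: Jul 18, 2014 + 27 days = Aug 14, 2014.
The shipment leaves the factory: Jul 29, 2014.
The container is loaded at the origin port: Jul 29, 2014 + 6 days = Aug 4, 2014.
The vessel departs: Aug 4, 2014 + 9 days = Aug 13, 2014.
Customs clearance is granted: Aug 13, 2014 + 11 days = Aug 24, 2014.
Both prerequisites met — the vessel arrives at the destination port (Aug 14, 2014), customs clearance is granted (Aug 24, 2014); the later is Aug 24, 2014.
Last-mile delivery is completed: Aug 24, 2014 + 2 days = Aug 26, 2014.

2014-08-26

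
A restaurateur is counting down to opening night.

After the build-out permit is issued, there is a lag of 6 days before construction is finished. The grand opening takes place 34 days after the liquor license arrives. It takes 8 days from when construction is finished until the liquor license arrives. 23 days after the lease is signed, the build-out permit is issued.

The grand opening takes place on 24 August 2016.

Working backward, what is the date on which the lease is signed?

14 June 2016

The grand opening takes place: Aug 24, 2016.
The liquor license arrives: Aug 24, 2016 − 34 days = Jul 21, 2016.
Construction is finished: Jul 21, 2016 − 8 days = Jul 13, 2016.
The build-out permit is issued: Jul 13, 2016 − 6 days = Jul 7, 2016.
The lease is signed: Jul 7, 2016 − 23 days = Jun 14, 2016.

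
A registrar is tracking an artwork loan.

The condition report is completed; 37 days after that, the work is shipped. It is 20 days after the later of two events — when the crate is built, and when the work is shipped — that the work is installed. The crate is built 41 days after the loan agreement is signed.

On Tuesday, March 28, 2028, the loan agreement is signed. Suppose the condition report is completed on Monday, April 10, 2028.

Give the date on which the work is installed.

The loan agreement is signed: Mar 28, 2028.
The crate is built: Mar 28, 2028 + 41 days = May 8, 2028.
The condition report is completed: Apr 10, 2028.
The work is shipped: Apr 10, 2028 + 37 days = May 17, 2028.
Both prerequisites met — the crate is built (May 8, 2028), the work is shipped (May 17, 2028); the later is May 17, 2028.
The work is installed: May 17, 2028 + 20 days = Jun 6, 2028.

Tuesday, June 6, 2028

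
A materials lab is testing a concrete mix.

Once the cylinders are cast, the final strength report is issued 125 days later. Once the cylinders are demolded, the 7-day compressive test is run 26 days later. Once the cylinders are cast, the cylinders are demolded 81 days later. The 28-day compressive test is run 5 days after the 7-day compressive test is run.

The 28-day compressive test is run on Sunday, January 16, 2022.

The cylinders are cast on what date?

The 28-day compressive test is run: Jan 16, 2022.
The 7-day compressive test is run: Jan 16, 2022 − 5 days = Jan 11, 2022.
The cylinders are demolded: Jan 11, 2022 − 26 days = Dec 16, 2021.
The cylinders are cast: Dec 16, 2021 − 81 days = Sep 26, 2021.

Sunday, September 26, 2021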